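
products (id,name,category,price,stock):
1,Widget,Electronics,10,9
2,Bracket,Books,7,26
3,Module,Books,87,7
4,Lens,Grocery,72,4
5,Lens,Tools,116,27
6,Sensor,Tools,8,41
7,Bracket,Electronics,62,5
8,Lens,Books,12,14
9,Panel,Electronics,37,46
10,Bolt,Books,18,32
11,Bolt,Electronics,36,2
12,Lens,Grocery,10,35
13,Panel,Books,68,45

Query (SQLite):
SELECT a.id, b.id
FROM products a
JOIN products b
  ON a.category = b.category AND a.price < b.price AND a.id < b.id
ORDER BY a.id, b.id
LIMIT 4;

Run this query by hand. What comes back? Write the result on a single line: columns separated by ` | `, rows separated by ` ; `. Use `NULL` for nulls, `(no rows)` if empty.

1 | 7 ; 1 | 9 ; 1 | 11 ; 2 | 3

Pairs (a,b) with same category, a.price < b.price, a.id < b.id.
category groups: Books:{2,3,8,10,13} Electronics:{1,7,9,11} Grocery:{4,12} Tools:{5,6}
Ordered by (a.id, b.id); first 4.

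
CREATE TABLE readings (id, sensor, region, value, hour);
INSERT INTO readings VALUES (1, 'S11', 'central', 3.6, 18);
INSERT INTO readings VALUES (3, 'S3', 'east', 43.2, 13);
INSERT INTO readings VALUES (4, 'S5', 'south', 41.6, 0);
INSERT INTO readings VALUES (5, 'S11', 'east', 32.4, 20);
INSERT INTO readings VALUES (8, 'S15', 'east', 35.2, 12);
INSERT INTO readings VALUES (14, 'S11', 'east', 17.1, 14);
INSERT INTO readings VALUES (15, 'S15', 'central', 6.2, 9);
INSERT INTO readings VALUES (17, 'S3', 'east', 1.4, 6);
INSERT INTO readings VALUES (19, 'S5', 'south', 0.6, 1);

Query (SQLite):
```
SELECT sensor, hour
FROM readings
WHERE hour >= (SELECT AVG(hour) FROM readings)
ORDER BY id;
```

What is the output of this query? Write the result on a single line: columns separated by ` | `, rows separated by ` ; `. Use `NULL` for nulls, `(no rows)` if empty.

Scalar subquery: AVG(hour) over all readings rows = 10.333333 (≈; comparison uses full precision).
Keep rows where hour >= that value.

S11 | 18 ; S3 | 13 ; S11 | 20 ; S15 | 12 ; S11 | 14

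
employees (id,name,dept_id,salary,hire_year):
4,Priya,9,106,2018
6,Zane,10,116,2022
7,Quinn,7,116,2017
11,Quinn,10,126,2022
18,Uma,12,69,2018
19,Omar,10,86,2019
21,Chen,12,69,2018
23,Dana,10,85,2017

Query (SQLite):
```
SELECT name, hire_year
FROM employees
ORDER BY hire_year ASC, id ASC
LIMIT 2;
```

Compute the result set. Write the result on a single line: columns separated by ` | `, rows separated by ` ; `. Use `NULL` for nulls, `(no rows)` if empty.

Quinn | 2017 ; Dana | 2017

Sort by hire_year asc, tiebreak id asc: (2017, id=7), (2017, id=23), (2018, id=4), (2018, id=18), (2018, id=21) …. Take first 2.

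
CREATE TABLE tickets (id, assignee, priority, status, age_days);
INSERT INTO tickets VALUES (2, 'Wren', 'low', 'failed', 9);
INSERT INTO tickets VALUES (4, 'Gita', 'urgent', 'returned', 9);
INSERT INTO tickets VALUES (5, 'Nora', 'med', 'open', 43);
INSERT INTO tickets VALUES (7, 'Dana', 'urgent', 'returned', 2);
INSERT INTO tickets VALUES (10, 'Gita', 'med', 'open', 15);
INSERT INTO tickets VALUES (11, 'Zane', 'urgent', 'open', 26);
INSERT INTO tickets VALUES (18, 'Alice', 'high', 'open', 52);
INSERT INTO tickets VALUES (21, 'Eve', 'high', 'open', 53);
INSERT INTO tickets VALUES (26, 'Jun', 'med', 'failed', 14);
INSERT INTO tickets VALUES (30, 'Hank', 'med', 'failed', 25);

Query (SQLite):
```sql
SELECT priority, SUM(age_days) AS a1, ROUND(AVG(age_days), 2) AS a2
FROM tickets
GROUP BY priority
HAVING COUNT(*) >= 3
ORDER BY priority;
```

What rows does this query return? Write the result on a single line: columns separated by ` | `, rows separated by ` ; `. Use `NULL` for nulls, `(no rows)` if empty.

Group tickets by priority.
Per group compute: SUM(age_days), ROUND(AVG(age_days), 2).
HAVING: drop groups with fewer than 3 rows.
  high: ids {18, 21} → SUM(age_days)=105, ROUND(AVG(age_days), 2)=52.5
  low: ids {2} → SUM(age_days)=9, ROUND(AVG(age_days), 2)=9
  med: ids {5, 10, 26, 30} → SUM(age_days)=97, ROUND(AVG(age_days), 2)=24.25
  urgent: ids {4, 7, 11} → SUM(age_days)=37, ROUND(AVG(age_days), 2)=12.33

med | 97 | 24.25 ; urgent | 37 | 12.33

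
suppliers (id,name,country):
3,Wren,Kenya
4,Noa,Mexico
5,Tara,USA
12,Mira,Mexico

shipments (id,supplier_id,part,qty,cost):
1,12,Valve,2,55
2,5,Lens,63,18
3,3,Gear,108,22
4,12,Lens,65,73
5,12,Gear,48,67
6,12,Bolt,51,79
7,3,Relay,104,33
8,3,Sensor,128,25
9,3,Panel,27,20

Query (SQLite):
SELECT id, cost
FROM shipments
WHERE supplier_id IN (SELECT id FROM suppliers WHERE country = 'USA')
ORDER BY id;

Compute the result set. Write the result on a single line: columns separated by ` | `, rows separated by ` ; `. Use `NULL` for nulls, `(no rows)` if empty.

Inner query: suppliers.id where country = 'USA'.
Outer: keep shipments rows whose supplier_id is in that set.
Inner query → {5}

2 | 18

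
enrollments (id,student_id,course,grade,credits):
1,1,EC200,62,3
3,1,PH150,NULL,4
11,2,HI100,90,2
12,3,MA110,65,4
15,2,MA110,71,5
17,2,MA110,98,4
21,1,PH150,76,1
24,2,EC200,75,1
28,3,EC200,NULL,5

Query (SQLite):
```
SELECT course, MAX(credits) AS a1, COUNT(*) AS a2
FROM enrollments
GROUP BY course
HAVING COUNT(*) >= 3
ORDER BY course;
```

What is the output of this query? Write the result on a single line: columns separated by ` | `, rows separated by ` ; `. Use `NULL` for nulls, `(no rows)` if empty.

Group enrollments by course.
Per group compute: MAX(credits), COUNT(*).
HAVING: drop groups with fewer than 3 rows.
  EC200: ids {1, 24, 28} → MAX(credits)=5, COUNT(*)=3
  HI100: ids {11} → MAX(credits)=2, COUNT(*)=1
  MA110: ids {12, 15, 17} → MAX(credits)=5, COUNT(*)=3
  PH150: ids {3, 21} → MAX(credits)=4, COUNT(*)=2

EC200 | 5 | 3 ; MA110 | 5 | 3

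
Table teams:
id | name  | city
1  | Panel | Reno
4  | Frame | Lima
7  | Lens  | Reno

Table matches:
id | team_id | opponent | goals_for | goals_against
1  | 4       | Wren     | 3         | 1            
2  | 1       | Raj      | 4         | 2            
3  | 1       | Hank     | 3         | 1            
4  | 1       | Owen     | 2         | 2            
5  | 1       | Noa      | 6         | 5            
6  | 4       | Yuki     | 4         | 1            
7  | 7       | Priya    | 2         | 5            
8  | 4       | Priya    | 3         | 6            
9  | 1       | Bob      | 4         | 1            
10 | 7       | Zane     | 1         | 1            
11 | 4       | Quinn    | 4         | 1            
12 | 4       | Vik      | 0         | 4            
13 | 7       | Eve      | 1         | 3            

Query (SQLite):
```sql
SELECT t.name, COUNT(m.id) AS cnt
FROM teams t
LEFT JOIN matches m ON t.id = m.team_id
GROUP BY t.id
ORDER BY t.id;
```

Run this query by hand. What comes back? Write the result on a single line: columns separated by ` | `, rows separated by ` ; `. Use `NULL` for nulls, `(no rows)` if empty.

LEFT JOIN keeps every teams row; unmatched ones get NULL for matches columns.
Group by teams.id and compute COUNT(m.id). COUNT(col) of an all-NULL group is 0.
  1: ids {2, 3, 4, 5, 9} → COUNT(m.id)=5
  4: ids {1, 6, 8, 11, 12} → COUNT(m.id)=5
  7: ids {7, 10, 13} → COUNT(m.id)=3

Panel | 5 ; Frame | 5 ; Lens | 3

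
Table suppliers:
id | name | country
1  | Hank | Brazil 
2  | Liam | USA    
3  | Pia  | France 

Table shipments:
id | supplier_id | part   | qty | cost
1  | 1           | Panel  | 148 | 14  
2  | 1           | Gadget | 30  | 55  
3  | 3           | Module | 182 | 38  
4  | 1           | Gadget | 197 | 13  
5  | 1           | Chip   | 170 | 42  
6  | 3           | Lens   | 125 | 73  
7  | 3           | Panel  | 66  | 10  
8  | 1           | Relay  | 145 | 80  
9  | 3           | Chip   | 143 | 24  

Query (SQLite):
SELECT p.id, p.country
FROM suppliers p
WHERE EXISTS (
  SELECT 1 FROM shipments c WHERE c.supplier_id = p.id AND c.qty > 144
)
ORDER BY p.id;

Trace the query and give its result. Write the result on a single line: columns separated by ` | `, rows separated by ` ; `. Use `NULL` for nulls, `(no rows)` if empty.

1 | Brazil ; 3 | France

For each suppliers row, check whether any shipments with matching supplier_id has qty > 144.
Keep rows where that is true.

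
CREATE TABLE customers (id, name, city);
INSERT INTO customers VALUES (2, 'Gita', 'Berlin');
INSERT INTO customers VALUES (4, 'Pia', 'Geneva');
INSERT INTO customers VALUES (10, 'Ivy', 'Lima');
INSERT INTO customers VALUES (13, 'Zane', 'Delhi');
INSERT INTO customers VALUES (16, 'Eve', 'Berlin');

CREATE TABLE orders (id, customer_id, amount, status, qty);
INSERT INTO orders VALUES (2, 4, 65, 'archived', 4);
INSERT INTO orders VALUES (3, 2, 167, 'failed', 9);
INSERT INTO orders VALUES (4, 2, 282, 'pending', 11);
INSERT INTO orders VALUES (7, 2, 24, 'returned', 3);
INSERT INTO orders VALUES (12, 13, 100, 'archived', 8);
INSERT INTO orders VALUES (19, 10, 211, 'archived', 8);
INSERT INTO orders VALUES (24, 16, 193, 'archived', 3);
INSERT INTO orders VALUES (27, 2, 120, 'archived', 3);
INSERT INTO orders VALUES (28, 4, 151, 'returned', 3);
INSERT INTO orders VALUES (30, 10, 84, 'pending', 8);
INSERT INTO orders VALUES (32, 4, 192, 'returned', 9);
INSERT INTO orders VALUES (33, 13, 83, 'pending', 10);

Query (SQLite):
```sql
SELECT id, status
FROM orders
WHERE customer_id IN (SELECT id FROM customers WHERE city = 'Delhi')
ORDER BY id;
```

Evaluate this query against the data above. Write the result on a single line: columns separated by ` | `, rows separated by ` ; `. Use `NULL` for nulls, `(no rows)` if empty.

Inner query: customers.id where city = 'Delhi'.
Outer: keep orders rows whose customer_id is in that set.
Inner query → {13}

12 | archived ; 33 | pending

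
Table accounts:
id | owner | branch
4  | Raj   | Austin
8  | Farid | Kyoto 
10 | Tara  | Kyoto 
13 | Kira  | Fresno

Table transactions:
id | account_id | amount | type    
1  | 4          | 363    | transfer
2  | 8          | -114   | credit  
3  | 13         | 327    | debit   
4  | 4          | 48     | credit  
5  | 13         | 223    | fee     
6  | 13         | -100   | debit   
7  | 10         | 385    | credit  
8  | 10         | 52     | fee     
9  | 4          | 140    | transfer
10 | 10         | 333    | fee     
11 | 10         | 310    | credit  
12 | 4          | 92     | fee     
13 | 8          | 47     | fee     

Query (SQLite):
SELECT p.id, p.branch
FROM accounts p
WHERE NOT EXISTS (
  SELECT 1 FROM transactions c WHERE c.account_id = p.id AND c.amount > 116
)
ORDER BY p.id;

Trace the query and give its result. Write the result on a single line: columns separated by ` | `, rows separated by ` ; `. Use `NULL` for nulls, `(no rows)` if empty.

8 | Kyoto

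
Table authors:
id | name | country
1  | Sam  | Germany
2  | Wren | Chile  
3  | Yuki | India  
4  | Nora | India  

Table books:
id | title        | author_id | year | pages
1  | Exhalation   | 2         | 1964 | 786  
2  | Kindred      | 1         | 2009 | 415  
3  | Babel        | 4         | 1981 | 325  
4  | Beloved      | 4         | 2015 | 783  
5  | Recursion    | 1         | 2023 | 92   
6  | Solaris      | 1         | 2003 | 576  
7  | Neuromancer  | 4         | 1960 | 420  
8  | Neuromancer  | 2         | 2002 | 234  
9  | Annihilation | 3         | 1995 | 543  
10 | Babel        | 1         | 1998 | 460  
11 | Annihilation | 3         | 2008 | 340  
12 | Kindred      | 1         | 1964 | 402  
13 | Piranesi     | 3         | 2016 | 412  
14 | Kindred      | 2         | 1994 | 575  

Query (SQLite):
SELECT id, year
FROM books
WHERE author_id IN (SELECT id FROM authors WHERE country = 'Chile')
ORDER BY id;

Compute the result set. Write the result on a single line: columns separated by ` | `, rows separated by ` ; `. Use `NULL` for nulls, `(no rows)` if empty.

Inner query: authors.id where country = 'Chile'.
Outer: keep books rows whose author_id is in that set.
Inner query → {2}

1 | 1964 ; 8 | 2002 ; 14 | 1994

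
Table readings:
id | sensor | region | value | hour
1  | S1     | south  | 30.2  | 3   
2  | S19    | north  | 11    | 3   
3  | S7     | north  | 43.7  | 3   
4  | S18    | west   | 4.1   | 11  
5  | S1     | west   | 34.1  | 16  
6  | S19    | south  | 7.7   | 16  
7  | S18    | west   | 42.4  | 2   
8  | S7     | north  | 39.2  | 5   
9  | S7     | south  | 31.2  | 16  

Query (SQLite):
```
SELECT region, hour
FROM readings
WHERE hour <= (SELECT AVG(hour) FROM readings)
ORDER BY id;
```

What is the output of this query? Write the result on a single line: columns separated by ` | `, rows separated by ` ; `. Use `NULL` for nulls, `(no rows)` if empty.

Scalar subquery: AVG(hour) over all readings rows = 8.333333 (≈; comparison uses full precision).
Keep rows where hour <= that value.

south | 3 ; north | 3 ; north | 3 ; west | 2 ; north | 5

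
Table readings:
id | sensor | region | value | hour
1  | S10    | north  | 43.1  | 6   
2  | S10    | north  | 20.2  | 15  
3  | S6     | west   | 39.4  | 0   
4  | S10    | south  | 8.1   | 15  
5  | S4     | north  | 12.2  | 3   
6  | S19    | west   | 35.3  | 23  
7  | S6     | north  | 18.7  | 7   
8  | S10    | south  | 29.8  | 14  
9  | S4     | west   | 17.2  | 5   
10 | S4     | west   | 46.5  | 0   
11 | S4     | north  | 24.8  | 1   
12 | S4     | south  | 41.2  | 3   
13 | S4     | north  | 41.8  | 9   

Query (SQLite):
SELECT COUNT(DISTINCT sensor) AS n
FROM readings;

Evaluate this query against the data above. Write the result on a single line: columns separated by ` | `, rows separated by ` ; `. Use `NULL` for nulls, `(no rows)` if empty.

4

Count distinct non-NULL sensor values.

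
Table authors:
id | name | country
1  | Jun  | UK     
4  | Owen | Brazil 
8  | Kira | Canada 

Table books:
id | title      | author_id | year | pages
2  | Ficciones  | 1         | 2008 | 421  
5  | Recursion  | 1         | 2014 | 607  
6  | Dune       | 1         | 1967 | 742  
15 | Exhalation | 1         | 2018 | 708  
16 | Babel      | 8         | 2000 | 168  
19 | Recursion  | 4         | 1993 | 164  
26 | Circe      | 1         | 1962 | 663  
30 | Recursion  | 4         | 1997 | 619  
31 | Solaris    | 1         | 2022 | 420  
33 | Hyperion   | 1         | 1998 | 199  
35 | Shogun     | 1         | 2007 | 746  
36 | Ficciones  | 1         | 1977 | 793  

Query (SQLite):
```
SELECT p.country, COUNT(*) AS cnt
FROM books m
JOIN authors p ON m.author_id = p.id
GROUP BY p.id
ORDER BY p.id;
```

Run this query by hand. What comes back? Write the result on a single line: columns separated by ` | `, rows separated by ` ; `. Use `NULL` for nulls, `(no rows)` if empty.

UK | 9 ; Brazil | 2 ; Canada | 1

Join each books row to its authors via author_id.
Group joined rows by authors.id; compute COUNT(*) per group.
  1: ids {2, 5, 6, 15, 26, 31, 33, 35, 36} → COUNT(*)=9
  4: ids {19, 30} → COUNT(*)=2
  8: ids {16} → COUNT(*)=1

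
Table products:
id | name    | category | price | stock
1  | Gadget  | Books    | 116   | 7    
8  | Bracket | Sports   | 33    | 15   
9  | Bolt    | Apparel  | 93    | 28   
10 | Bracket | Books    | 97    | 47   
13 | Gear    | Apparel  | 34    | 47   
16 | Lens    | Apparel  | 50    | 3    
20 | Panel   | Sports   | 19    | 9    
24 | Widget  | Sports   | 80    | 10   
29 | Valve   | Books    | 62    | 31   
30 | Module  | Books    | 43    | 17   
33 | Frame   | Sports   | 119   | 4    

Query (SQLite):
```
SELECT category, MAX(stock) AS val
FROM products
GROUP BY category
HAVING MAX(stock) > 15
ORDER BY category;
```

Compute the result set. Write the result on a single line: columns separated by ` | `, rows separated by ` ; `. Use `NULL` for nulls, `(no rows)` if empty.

Partition products by category; compute MAX(stock) within each group.
HAVING: keep groups where MAX(stock) > 15.
  Apparel: ids {9, 13, 16} → MAX(stock)=47
  Books: ids {1, 10, 29, 30} → MAX(stock)=47
  Sports: ids {8, 20, 24, 33} → MAX(stock)=15

Apparel | 47 ; Books | 47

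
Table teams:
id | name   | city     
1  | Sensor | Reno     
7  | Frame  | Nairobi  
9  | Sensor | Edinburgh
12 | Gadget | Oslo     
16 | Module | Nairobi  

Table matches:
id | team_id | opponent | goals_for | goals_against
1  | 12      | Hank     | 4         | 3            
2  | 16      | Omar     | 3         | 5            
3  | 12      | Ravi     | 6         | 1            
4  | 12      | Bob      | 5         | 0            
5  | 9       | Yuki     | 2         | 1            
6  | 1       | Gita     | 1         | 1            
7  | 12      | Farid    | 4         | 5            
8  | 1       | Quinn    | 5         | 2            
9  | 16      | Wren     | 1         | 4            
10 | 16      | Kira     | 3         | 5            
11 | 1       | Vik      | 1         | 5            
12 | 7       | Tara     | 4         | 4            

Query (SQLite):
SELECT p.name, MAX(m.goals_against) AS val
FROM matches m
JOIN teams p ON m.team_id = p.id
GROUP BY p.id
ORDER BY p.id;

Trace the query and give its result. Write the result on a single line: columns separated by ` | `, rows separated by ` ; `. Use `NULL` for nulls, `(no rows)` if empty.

Sensor | 5 ; Frame | 4 ; Sensor | 1 ; Gadget | 5 ; Module | 5

Join each matches row to its teams via team_id.
Group joined rows by teams.id; compute MAX(m.goals_against) per group.
  1: ids {6, 8, 11} → MAX(m.goals_against)=5
  7: ids {12} → MAX(m.goals_against)=4
  9: ids {5} → MAX(m.goals_against)=1
  12: ids {1, 3, 4, 7} → MAX(m.goals_against)=5
  16: ids {2, 9, 10} → MAX(m.goals_against)=5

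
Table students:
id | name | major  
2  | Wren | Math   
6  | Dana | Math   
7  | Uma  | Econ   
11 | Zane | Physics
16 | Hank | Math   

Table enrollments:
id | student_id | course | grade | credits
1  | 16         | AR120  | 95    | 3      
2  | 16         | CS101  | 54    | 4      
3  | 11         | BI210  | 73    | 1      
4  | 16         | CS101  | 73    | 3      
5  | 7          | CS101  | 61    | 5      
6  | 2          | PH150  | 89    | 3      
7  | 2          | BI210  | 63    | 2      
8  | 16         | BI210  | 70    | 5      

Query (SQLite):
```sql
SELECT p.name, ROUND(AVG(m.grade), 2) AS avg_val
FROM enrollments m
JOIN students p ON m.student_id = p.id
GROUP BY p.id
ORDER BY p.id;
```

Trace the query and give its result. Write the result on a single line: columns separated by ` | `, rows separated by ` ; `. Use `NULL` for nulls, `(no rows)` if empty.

Join each enrollments row to its students via student_id.
Group joined rows by students.id; compute ROUND(AVG(m.grade), 2) per group.
  2: ids {6, 7} → ROUND(AVG(m.grade), 2)=76
  7: ids {5} → ROUND(AVG(m.grade), 2)=61
  11: ids {3} → ROUND(AVG(m.grade), 2)=73
  16: ids {1, 2, 4, 8} → ROUND(AVG(m.grade), 2)=73

Wren | 76 ; Uma | 61 ; Zane | 73 ; Hank | 73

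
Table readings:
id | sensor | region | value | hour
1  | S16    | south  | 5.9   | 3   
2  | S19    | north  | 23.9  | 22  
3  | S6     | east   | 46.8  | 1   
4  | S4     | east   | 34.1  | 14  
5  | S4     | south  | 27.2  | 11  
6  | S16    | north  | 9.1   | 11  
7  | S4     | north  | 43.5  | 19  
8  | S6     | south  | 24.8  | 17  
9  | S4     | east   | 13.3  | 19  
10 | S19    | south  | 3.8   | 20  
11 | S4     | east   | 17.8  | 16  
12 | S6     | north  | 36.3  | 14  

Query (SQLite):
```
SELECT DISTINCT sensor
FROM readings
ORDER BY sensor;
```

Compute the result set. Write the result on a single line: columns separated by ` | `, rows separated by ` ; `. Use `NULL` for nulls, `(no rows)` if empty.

S16 ; S19 ; S4 ; S6

Collect distinct sensor values from readings.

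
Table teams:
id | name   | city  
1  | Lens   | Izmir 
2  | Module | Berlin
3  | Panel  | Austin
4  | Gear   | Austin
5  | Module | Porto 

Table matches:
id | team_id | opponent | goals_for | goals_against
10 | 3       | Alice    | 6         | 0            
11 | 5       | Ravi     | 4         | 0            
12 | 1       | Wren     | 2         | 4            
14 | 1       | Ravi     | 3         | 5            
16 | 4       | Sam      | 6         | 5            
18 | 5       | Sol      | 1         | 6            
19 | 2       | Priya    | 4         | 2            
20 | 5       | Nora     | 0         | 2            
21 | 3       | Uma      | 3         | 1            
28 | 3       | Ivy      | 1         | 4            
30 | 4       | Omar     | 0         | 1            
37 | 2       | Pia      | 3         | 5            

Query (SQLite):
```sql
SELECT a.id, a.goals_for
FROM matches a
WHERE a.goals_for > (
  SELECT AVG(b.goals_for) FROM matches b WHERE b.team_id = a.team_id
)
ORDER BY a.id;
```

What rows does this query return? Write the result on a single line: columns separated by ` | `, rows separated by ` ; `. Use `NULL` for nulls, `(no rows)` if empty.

10 | 6 ; 11 | 4 ; 14 | 3 ; 16 | 6 ; 19 | 4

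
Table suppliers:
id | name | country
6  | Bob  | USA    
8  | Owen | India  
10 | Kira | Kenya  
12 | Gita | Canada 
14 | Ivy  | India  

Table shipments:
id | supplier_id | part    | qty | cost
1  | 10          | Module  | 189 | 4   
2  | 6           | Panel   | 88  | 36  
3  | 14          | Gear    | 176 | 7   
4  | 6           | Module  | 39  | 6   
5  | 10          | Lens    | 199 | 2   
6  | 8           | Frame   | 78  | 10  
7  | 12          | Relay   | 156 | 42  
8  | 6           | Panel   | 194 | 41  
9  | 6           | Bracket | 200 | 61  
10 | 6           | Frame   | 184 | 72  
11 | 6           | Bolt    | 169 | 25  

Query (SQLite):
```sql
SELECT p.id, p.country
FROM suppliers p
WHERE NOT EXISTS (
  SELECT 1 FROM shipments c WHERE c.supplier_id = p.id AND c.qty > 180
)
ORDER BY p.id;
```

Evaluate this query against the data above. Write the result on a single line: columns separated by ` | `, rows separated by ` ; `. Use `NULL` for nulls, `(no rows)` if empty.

8 | India ; 12 | Canada ; 14 | India

For each suppliers row, check whether any shipments with matching supplier_id has qty > 180.
Keep rows where that is false.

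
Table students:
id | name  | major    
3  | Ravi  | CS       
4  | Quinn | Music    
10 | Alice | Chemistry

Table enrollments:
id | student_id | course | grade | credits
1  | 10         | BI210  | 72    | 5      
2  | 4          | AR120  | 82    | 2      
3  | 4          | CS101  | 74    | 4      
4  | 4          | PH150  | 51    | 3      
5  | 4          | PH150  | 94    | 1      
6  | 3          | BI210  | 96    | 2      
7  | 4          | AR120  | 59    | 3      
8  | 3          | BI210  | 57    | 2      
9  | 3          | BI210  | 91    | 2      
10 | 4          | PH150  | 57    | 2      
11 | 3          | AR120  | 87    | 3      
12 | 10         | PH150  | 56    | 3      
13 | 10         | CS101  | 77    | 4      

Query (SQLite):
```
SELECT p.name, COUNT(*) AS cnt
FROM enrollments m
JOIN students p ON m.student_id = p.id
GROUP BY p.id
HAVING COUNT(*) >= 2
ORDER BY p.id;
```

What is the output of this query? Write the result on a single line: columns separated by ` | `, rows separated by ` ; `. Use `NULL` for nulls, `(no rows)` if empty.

Ravi | 4 ; Quinn | 6 ; Alice | 3

Join each enrollments row to its students via student_id.
Group joined rows by students.id; compute COUNT(*) per group.
HAVING: keep groups with count ≥ 2.
  3: ids {6, 8, 9, 11} → COUNT(*)=4
  4: ids {2, 3, 4, 5, 7, 10} → COUNT(*)=6
  10: ids {1, 12, 13} → COUNT(*)=3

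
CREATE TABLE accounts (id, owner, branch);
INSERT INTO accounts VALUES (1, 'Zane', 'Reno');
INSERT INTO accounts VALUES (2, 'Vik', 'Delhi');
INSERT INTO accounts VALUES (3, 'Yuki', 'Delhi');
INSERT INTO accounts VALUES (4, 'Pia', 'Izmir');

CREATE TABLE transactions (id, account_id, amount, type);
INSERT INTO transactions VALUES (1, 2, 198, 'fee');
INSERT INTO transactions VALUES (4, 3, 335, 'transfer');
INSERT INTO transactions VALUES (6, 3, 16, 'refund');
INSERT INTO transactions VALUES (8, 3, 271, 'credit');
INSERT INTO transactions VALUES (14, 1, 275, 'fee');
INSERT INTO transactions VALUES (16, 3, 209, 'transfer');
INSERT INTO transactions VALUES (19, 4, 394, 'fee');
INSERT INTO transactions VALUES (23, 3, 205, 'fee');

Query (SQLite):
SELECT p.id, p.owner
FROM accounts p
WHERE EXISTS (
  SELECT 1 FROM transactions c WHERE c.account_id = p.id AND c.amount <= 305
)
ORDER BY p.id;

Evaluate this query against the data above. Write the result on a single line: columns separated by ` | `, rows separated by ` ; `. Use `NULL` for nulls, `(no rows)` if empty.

For each accounts row, check whether any transactions with matching account_id has amount <= 305.
Keep rows where that is true.

1 | Zane ; 2 | Vik ; 3 | Yuki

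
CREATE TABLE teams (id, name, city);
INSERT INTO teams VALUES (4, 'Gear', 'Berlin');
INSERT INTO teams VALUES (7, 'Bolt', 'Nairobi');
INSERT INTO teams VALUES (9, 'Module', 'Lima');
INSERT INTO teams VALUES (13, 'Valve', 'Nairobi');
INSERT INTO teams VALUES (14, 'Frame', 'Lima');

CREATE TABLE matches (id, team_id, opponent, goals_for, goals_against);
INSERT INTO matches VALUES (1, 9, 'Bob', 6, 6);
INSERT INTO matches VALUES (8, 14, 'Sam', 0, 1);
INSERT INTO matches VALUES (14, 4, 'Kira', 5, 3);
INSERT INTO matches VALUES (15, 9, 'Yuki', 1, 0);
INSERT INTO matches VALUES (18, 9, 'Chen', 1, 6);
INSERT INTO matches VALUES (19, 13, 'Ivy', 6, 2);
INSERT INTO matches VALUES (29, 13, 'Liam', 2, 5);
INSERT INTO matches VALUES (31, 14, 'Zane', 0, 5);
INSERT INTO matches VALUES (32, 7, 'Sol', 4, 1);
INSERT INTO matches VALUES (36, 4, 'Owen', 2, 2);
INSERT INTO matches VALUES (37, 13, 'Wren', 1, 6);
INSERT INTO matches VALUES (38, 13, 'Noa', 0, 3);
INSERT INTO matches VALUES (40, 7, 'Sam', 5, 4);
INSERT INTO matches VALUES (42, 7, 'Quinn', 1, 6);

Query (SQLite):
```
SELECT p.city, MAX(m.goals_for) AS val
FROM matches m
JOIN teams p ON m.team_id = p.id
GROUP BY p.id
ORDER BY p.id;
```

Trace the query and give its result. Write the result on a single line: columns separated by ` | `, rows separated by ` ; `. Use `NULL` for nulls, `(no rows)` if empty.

Berlin | 5 ; Nairobi | 5 ; Lima | 6 ; Nairobi | 6 ; Lima | 0

Join each matches row to its teams via team_id.
Group joined rows by teams.id; compute MAX(m.goals_for) per group.
  4: ids {14, 36} → MAX(m.goals_for)=5
  7: ids {32, 40, 42} → MAX(m.goals_for)=5
  9: ids {1, 15, 18} → MAX(m.goals_for)=6
  13: ids {19, 29, 37, 38} → MAX(m.goals_for)=6
  14: ids {8, 31} → MAX(m.goals_for)=0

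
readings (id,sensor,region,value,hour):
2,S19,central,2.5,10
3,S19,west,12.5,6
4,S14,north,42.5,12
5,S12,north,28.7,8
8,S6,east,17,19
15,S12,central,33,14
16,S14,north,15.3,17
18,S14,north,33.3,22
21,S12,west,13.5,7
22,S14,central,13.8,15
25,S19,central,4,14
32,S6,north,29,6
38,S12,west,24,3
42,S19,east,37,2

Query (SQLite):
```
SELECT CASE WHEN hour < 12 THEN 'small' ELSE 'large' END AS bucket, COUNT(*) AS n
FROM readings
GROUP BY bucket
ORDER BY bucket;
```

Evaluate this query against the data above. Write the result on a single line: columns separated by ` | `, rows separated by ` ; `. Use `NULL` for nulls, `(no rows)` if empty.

large | 7 ; small | 7

Bucket rows by hour < 12 → 'small' else 'large'; count each bucket.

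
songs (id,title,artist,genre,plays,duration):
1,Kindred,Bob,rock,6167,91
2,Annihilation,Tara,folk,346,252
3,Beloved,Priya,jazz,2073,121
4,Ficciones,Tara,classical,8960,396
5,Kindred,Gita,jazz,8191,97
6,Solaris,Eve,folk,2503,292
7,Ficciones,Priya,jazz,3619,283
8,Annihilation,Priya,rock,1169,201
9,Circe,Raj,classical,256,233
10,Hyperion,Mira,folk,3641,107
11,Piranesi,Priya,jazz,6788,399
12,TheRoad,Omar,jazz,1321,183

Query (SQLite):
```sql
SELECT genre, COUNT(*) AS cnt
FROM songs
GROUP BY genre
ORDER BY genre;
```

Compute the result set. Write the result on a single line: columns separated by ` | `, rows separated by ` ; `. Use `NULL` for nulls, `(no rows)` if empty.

classical | 2 ; folk | 3 ; jazz | 5 ; rock | 2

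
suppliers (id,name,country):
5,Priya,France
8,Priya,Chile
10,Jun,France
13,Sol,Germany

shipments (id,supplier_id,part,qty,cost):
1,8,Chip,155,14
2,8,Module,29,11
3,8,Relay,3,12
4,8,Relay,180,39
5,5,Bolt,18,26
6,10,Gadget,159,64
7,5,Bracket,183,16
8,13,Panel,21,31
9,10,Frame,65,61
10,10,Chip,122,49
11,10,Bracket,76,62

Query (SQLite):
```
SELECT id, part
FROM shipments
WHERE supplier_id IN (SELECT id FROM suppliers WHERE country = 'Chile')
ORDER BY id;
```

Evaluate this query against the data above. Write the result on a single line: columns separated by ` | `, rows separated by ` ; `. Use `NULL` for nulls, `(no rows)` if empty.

1 | Chip ; 2 | Module ; 3 | Relay ; 4 | Relay

Inner query: suppliers.id where country = 'Chile'.
Outer: keep shipments rows whose supplier_id is in that set.
Inner query → {8}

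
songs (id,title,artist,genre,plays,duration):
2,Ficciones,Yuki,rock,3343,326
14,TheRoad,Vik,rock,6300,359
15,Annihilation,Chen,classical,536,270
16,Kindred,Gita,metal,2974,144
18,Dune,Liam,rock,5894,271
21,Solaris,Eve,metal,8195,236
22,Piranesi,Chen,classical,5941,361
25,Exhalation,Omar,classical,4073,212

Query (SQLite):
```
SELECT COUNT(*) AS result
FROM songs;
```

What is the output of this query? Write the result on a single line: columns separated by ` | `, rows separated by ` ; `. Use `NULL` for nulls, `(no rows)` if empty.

All duration values: [326, 359, 270, 144, 271, 236, 361, 212].
COUNT(*) counts rows → 8.

8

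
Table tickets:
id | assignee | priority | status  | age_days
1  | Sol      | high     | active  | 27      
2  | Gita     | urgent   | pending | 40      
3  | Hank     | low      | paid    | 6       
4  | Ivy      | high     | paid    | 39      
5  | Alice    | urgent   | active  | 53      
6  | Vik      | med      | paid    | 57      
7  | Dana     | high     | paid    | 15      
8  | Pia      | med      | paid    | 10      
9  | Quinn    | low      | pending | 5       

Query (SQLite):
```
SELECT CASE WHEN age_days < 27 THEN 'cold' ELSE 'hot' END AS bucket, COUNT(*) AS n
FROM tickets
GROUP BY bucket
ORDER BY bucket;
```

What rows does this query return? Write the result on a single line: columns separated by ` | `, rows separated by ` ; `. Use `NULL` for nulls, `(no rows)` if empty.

Bucket rows by age_days < 27 → 'cold' else 'hot'; count each bucket.

cold | 4 ; hot | 5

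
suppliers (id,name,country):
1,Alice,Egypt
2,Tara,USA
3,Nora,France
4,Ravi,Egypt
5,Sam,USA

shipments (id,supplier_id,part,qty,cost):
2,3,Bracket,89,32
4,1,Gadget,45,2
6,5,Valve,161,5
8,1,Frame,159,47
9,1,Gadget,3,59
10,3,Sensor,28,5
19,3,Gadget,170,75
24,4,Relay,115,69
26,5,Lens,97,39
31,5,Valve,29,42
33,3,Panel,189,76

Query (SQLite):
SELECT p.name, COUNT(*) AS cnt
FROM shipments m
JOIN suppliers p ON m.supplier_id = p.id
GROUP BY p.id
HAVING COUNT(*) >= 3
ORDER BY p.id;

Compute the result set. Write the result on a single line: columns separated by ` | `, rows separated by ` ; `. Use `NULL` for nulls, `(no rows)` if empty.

Alice | 3 ; Nora | 4 ; Sam | 3

Join each shipments row to its suppliers via supplier_id.
Group joined rows by suppliers.id; compute COUNT(*) per group.
HAVING: keep groups with count ≥ 3.
  1: ids {4, 8, 9} → COUNT(*)=3
  3: ids {2, 10, 19, 33} → COUNT(*)=4
  4: ids {24} → COUNT(*)=1
  5: ids {6, 26, 31} → COUNT(*)=3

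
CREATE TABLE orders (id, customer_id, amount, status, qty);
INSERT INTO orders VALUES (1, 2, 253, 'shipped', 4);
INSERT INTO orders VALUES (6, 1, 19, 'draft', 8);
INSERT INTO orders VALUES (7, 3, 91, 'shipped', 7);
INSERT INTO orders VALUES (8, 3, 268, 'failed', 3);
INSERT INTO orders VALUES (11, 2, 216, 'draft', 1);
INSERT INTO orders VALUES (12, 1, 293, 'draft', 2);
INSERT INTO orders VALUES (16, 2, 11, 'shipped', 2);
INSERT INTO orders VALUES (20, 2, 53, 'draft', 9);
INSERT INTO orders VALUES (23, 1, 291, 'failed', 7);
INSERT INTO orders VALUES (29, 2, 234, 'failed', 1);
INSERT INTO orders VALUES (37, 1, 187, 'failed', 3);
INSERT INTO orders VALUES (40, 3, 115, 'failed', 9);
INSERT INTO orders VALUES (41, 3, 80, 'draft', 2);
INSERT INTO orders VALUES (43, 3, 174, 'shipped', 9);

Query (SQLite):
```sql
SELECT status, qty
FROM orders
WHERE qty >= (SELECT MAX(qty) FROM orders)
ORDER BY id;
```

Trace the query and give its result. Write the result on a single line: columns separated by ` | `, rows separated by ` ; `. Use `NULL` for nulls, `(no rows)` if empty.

draft | 9 ; failed | 9 ; shipped | 9

Scalar subquery: MAX(qty) over all orders rows = 9.
Keep rows where qty >= that value.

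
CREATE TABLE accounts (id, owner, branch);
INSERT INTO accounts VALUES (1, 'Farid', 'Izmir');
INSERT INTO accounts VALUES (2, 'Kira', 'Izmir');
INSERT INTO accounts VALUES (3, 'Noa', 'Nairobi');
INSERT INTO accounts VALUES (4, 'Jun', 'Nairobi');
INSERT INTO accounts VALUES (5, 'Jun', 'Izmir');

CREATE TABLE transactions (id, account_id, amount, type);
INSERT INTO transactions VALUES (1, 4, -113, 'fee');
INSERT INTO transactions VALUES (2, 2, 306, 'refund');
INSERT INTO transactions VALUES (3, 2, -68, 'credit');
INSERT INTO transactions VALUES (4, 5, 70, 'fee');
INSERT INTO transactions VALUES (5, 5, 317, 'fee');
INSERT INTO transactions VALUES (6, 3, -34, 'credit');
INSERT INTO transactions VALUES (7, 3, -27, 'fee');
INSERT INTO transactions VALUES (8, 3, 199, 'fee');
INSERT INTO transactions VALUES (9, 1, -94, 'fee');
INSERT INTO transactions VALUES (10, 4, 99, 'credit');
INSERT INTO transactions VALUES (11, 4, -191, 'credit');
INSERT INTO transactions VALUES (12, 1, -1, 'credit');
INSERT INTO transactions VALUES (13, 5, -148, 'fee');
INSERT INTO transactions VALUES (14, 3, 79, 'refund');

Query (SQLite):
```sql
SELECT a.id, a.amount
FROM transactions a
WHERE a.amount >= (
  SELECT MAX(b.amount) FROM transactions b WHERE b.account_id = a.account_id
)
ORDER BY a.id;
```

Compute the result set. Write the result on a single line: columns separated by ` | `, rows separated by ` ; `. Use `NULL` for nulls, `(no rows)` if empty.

For each transactions row a, compute MAX(amount) over rows sharing a.account_id.
Keep row a if a.amount >= that per-group MAX.
  account_id=1: MAX(amount) = -1
  account_id=2: MAX(amount) = 306
  account_id=3: MAX(amount) = 199
  account_id=4: MAX(amount) = 99
  account_id=5: MAX(amount) = 317

2 | 306 ; 5 | 317 ; 8 | 199 ; 10 | 99 ; 12 | -1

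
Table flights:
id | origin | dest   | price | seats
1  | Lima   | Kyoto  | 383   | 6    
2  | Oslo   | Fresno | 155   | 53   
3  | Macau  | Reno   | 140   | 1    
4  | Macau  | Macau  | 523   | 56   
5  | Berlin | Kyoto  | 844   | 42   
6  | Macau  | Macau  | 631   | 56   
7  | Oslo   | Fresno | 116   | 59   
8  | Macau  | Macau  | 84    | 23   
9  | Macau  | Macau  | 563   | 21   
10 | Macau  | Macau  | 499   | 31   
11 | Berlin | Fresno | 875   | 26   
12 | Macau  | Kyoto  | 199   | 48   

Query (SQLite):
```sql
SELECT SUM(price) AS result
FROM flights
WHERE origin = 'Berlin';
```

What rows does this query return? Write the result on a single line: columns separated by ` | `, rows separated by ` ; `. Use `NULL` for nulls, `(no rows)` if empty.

Rows where origin='Berlin' → price values: [844, 875].
SUM of non-NULL values = 1719.

1719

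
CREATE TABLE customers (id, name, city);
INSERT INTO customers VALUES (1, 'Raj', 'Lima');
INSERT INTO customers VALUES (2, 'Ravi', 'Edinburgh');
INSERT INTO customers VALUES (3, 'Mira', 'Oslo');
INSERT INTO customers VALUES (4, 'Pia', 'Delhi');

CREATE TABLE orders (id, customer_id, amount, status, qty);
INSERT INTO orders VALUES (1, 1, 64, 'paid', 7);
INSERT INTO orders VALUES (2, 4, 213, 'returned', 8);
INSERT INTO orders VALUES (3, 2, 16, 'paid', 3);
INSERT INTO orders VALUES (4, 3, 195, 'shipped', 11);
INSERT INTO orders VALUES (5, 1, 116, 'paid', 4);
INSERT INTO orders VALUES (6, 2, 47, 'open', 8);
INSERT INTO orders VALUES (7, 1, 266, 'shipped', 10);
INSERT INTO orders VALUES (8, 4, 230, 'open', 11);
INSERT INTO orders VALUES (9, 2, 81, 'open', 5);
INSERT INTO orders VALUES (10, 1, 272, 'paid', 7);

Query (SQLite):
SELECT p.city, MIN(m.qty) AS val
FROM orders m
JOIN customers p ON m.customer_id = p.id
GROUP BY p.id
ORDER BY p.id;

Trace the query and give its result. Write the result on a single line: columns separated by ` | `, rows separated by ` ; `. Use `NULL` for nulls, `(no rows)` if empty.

Join each orders row to its customers via customer_id.
Group joined rows by customers.id; compute MIN(m.qty) per group.
  1: ids {1, 5, 7, 10} → MIN(m.qty)=4
  2: ids {3, 6, 9} → MIN(m.qty)=3
  3: ids {4} → MIN(m.qty)=11
  4: ids {2, 8} → MIN(m.qty)=8

Lima | 4 ; Edinburgh | 3 ; Oslo | 11 ; Delhi | 8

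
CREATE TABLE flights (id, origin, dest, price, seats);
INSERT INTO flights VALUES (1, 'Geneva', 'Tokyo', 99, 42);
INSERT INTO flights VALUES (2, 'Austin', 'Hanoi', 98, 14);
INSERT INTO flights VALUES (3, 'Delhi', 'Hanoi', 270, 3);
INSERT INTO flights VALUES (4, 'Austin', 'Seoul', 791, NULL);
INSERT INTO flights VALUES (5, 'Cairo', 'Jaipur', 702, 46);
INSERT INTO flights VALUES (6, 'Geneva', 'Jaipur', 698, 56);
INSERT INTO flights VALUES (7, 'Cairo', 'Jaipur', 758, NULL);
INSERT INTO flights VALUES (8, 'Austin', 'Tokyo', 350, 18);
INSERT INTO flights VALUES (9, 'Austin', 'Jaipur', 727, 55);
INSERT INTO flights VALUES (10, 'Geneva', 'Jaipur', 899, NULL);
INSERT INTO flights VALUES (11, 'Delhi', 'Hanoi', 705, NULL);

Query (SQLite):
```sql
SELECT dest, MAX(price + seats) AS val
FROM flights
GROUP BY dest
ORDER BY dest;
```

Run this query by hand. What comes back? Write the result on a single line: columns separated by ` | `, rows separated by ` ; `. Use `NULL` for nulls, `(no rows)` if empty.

For each row compute price + seats.
Group by dest; take MAX of the expression per group.
  Hanoi: ids {2, 3, 11} → MAX(price + seats)=273
  Jaipur: ids {5, 6, 7, 9, 10} → MAX(price + seats)=782
  Seoul: ids {4} → MAX(price + seats)=NULL
  Tokyo: ids {1, 8} → MAX(price + seats)=368

Hanoi | 273 ; Jaipur | 782 ; Seoul | NULL ; Tokyo | 368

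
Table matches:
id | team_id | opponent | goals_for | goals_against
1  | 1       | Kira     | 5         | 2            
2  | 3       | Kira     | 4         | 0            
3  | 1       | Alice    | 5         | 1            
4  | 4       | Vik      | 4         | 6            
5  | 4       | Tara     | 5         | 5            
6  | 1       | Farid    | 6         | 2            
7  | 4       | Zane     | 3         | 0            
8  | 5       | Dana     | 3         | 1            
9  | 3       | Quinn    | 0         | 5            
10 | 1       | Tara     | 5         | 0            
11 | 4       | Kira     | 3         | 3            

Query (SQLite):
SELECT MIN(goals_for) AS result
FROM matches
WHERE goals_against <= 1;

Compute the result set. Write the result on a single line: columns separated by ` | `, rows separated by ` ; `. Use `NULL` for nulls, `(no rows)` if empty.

3

Rows where goals_against <= 1 → goals_for values: [4, 5, 3, 3, 5].
MIN of non-NULL values = 3.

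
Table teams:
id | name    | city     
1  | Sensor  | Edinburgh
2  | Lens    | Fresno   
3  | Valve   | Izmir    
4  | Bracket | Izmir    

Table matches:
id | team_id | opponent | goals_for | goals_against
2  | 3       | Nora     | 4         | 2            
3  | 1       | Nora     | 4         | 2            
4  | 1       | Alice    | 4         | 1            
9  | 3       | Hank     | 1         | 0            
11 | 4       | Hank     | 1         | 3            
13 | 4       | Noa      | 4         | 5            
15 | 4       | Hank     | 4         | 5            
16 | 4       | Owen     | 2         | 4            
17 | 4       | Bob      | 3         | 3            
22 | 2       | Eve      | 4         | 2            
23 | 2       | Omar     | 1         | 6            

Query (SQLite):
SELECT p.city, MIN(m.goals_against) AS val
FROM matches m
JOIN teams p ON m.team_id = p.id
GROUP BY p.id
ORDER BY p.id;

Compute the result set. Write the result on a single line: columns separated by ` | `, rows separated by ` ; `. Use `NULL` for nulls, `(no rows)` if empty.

Join each matches row to its teams via team_id.
Group joined rows by teams.id; compute MIN(m.goals_against) per group.
  1: ids {3, 4} → MIN(m.goals_against)=1
  2: ids {22, 23} → MIN(m.goals_against)=2
  3: ids {2, 9} → MIN(m.goals_against)=0
  4: ids {11, 13, 15, 16, 17} → MIN(m.goals_against)=3

Edinburgh | 1 ; Fresno | 2 ; Izmir | 0 ; Izmir | 3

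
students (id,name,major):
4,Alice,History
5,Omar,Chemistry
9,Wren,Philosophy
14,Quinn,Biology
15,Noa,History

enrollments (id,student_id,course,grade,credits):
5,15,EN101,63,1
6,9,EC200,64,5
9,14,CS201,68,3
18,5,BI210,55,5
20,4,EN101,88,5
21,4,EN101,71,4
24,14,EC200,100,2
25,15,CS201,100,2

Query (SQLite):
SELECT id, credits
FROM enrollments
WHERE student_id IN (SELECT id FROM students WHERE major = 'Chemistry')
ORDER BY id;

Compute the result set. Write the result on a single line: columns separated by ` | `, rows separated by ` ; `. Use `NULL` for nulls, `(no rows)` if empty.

18 | 5

Inner query: students.id where major = 'Chemistry'.
Outer: keep enrollments rows whose student_id is in that set.
Inner query → {5}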